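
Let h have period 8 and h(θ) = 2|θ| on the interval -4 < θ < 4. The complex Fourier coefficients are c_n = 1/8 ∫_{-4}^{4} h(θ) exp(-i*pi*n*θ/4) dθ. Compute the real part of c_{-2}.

Since h is real-valued, Re(c_{-2}) = 1/8 ∫_{-4}^{4} h(θ) cos(-pi*θ/2) dθ = a_{2}/2.
h is even and cos(-pi*θ/2) is even, so the integrand is even: ∫_{-4}^{4} h(θ) cos(-pi*θ/2) dθ = 2∫_0^{4} h(θ) cos(-pi*θ/2) dθ.
Integrating by parts (boundary term plus one more integral), an antiderivative of (2*θ) cos(-pi*θ/2) is 4*θ*sin(pi*θ/2)/pi + 8*cos(pi*θ/2)/pi**2; evaluating from 0 to 4: ∫_{0}^{4} (2*θ) cos(-pi*θ/2) dθ = (8/pi**2) - (8/pi**2) = 0.
So ∫_{-4}^{4} h(θ) cos(-pi*θ/2) dθ = 0.
Hence Re(c_{-2}) = (1/8)·(0) = 0.

0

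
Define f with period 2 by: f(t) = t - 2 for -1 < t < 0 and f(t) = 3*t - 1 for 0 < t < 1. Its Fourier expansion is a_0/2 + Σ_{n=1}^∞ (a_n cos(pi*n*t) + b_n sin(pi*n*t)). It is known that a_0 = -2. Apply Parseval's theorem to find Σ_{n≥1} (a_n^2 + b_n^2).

16/3

Parseval: a_0^2/2 + Σ_{n≥1} (a_n^2+b_n^2) = ∫_{-1}^{1} f(t)^2 dt = 22/3.
Subtract a_0^2/2 = 2: Σ (a_n^2+b_n^2) = 16/3.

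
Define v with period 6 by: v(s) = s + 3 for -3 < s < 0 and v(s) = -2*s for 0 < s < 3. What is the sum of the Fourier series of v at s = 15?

-3

s = 15 differs from s = 3 by 2 full period(s), and the series is 6-periodic.
At s = 3 the one-sided limits are v(3^-) = -6 and v(3^+) = 0.
By Dirichlet's theorem the series converges to their average, [(-6) + (0)]/2 = -3.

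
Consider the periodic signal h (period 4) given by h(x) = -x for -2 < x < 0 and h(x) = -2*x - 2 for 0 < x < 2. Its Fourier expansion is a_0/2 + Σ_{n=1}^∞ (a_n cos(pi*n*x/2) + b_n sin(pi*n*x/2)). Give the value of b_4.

3/(2*pi)

b_4 = 1/2 ∫_{-2}^{2} h(x) sin(2*pi*x) dx.
Split the integral at the breakpoints.
Integrating by parts (boundary term plus one more integral), an antiderivative of (-x) sin(2*pi*x) is x*cos(2*pi*x)/(2*pi) - sin(2*pi*x)/(4*pi**2); evaluating from -2 to 0: ∫_{-2}^{0} (-x) sin(2*pi*x) dx = (0) - (-1/pi) = 1/pi.
Integrating by parts (boundary term plus one more integral), an antiderivative of (-2*x - 2) sin(2*pi*x) is x*cos(2*pi*x)/pi - sin(2*pi*x)/(2*pi**2) + cos(2*pi*x)/pi; evaluating from 0 to 2: ∫_{0}^{2} (-2*x - 2) sin(2*pi*x) dx = (3/pi) - (1/pi) = 2/pi.
Summing the pieces and multiplying by (1/2) gives b_4 = 3/(2*pi).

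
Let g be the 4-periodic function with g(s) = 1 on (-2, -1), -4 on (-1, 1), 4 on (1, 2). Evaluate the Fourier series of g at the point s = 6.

5/2

s = 6 differs from s = -2 by 2 full period(s), and the series is 4-periodic.
At s = -2 the one-sided limits are g(-2^-) = 4 and g(-2^+) = 1.
By Dirichlet's theorem the series converges to their average, [(4) + (1)]/2 = 5/2.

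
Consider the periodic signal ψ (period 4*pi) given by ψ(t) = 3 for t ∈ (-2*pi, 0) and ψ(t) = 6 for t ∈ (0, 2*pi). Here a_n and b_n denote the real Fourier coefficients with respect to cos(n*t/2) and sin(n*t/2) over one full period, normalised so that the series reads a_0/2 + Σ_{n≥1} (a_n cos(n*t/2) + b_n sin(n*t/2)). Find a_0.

a_0 = (1/(2*pi)) ∫_{-2*pi}^{2*pi} ψ(t) dt = (1/(2*pi)) · (18*pi) = 9.

9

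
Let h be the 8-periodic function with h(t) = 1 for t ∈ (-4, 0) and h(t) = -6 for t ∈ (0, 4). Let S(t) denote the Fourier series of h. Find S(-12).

t = -12 differs from t = -4 by -1 full period(s), and the series is 8-periodic.
At t = -4 the one-sided limits are h(-4^-) = -6 and h(-4^+) = 1.
By Dirichlet's theorem the series converges to their average, [(-6) + (1)]/2 = -5/2.

-5/2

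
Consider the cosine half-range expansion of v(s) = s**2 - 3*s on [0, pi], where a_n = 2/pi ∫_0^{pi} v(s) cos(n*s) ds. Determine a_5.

4*(3 - pi)/(25*pi)

a_5 = 2/pi ∫_0^{pi} (s**2 - 3*s) cos(5*s) ds.
Integrating by parts twice (tabular method), an antiderivative of (s**2 - 3*s) cos(5*s) is s**2*sin(5*s)/5 - 3*s*sin(5*s)/5 + 2*s*cos(5*s)/25 - 2*sin(5*s)/125 - 3*cos(5*s)/25; evaluating from 0 to pi: ∫_{0}^{pi} (s**2 - 3*s) cos(5*s) ds = (3/25 - 2*pi/25) - (-3/25) = 6/25 - 2*pi/25.
Hence a_5 = (2/pi)·(6/25 - 2*pi/25) = 4*(3 - pi)/(25*pi).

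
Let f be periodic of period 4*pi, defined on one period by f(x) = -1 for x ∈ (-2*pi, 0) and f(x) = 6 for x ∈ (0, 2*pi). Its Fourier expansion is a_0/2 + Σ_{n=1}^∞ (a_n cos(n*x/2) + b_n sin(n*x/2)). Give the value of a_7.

a_7 = (1/(2*pi)) ∫_{-2*pi}^{2*pi} f(x) cos(7*x/2) dx.
Split the integral at the breakpoints.
Directly, an antiderivative of (-1) cos(7*x/2) is -2*sin(7*x/2)/7; evaluating from -2*pi to 0: ∫_{-2*pi}^{0} (-1) cos(7*x/2) dx = (0) - (0) = 0.
Directly, an antiderivative of (6) cos(7*x/2) is 12*sin(7*x/2)/7; evaluating from 0 to 2*pi: ∫_{0}^{2*pi} (6) cos(7*x/2) dx = (0) - (0) = 0.
Summing the pieces and multiplying by (1/(2*pi)) gives a_7 = 0.

0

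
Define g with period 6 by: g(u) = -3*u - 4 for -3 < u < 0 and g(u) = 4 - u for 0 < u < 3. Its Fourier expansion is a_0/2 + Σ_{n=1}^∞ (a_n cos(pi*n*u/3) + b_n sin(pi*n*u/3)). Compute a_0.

3

a_0 = 1/3 ∫_{-3}^{3} g(u) du = 1/3 · (9) = 3.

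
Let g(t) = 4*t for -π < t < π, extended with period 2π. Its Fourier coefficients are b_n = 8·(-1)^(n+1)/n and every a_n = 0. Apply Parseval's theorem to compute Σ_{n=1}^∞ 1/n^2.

pi**2/6

Parseval: Σ b_n^2 = (1/π) ∫_{-π}^{π} g(t)^2 dt = 32*pi**2/3.
Σ b_n^2 = Σ 64/n^2, so Σ 1/n^2 = (32*pi**2/3)/64 = pi**2/6.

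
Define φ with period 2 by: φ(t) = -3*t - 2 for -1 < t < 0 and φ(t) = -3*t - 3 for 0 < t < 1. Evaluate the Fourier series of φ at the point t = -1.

At t = -1 the one-sided limits are φ(-1^-) = -6 and φ(-1^+) = 1.
By Dirichlet's theorem the series converges to their average, [(-6) + (1)]/2 = -5/2.

-5/2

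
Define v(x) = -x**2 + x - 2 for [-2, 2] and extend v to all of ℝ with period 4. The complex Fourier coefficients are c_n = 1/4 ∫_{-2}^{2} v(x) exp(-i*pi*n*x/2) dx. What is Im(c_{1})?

Since v is real-valued, Im(c_{1}) = -1/4 ∫_{-2}^{2} v(x) sin(pi*x/2) dx = -b_{1}/2.
Integrating by parts twice (tabular method), an antiderivative of (-x**2 + x - 2) sin(pi*x/2) is 2*x**2*cos(pi*x/2)/pi - 8*x*sin(pi*x/2)/pi**2 - 2*x*cos(pi*x/2)/pi + 4*sin(pi*x/2)/pi**2 - 16*cos(pi*x/2)/pi**3 + 4*cos(pi*x/2)/pi; evaluating from -2 to 2: ∫_{-2}^{2} (-x**2 + x - 2) sin(pi*x/2) dx = (-8/pi + 16/pi**3) - (-16/pi + 16/pi**3) = 8/pi.
Hence Im(c_{1}) = (-1/4)·(8/pi) = -2/pi.

-2/pi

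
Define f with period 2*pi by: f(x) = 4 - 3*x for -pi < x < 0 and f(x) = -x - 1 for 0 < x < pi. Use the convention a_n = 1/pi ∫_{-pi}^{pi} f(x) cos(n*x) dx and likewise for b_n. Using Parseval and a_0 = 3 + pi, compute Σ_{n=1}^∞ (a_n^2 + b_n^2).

Parseval: a_0^2/2 + Σ_{n≥1} (a_n^2+b_n^2) = 1/pi ∫_{-pi}^{pi} f(x)^2 dx = 17 + 10*pi**2/3 + 13*pi.
Subtract a_0^2/2 = (3 + pi)**2/2: Σ (a_n^2+b_n^2) = 25/2 + 17*pi**2/6 + 10*pi.

25/2 + 17*pi**2/6 + 10*pi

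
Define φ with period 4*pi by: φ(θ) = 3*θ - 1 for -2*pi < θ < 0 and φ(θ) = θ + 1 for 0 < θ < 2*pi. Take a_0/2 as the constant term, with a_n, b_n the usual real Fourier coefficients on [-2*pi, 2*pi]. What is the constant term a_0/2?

-pi

a_0 = (1/(2*pi)) ∫_{-2*pi}^{2*pi} φ(θ) dθ = (1/(2*pi)) · (-4*pi**2) = -2*pi.
So the constant term a_0/2 = -pi.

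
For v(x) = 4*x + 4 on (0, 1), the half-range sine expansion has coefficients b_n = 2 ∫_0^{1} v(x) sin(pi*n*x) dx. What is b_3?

8/pi

b_3 = 2 ∫_0^{1} (4*x + 4) sin(3*pi*x) dx.
Integrating by parts (boundary term plus one more integral), an antiderivative of (4*x + 4) sin(3*pi*x) is -4*x*cos(3*pi*x)/(3*pi) + 4*sin(3*pi*x)/(9*pi**2) - 4*cos(3*pi*x)/(3*pi); evaluating from 0 to 1: ∫_{0}^{1} (4*x + 4) sin(3*pi*x) dx = (8/(3*pi)) - (-4/(3*pi)) = 4/pi.
Hence b_3 = 2·(4/pi) = 8/pi.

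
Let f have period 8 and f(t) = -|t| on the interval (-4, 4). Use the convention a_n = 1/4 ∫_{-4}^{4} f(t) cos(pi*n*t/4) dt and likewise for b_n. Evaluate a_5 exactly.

16/(25*pi**2)

a_5 = 1/4 ∫_{-4}^{4} f(t) cos(5*pi*t/4) dt.
f is even and cos(5*pi*t/4) is even, so the integrand is even and a_5 = 1/2 ∫_0^{4} f(t) cos(5*pi*t/4) dt.
Integrating by parts (boundary term plus one more integral), an antiderivative of (-t) cos(5*pi*t/4) is -4*t*sin(5*pi*t/4)/(5*pi) - 16*cos(5*pi*t/4)/(25*pi**2); evaluating from 0 to 4: ∫_{0}^{4} (-t) cos(5*pi*t/4) dt = (16/(25*pi**2)) - (-16/(25*pi**2)) = 32/(25*pi**2).
Hence a_5 = (1/2)·(32/(25*pi**2)) = 16/(25*pi**2).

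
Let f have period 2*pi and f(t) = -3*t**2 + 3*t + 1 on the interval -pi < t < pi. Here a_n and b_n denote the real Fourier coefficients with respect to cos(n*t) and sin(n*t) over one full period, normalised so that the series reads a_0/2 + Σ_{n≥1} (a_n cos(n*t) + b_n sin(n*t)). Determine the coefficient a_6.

-1/3

a_6 = 1/pi ∫_{-pi}^{pi} f(t) cos(6*t) dt.
Integrating by parts twice (tabular method), an antiderivative of (-3*t**2 + 3*t + 1) cos(6*t) is -t**2*sin(6*t)/2 + t*sin(6*t)/2 - t*cos(6*t)/6 + 7*sin(6*t)/36 + cos(6*t)/12; evaluating from -pi to pi: ∫_{-pi}^{pi} (-3*t**2 + 3*t + 1) cos(6*t) dt = (1/12 - pi/6) - (1/12 + pi/6) = -pi/3.
Hence a_6 = (1/pi)·(-pi/3) = -1/3.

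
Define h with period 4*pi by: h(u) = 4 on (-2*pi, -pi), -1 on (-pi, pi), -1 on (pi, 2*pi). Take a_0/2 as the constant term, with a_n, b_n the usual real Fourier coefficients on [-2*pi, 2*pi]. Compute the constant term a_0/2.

a_0 = (1/(2*pi)) ∫_{-2*pi}^{2*pi} h(u) du = (1/(2*pi)) · (pi) = 1/2.
So the constant term a_0/2 = 1/4.

1/4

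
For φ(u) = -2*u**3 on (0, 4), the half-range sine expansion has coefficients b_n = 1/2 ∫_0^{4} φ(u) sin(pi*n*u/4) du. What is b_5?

b_5 = 1/2 ∫_0^{4} (-2*u**3) sin(5*pi*u/4) du.
Integrating by parts three times (tabular method), an antiderivative of (-2*u**3) sin(5*pi*u/4) is 8*u**3*cos(5*pi*u/4)/(5*pi) - 96*u**2*sin(5*pi*u/4)/(25*pi**2) - 768*u*cos(5*pi*u/4)/(125*pi**3) + 3072*sin(5*pi*u/4)/(625*pi**4); evaluating from 0 to 4: ∫_{0}^{4} (-2*u**3) sin(5*pi*u/4) du = (512*(6 - 25*pi**2)/(125*pi**3)) - (0) = 512*(6 - 25*pi**2)/(125*pi**3).
Hence b_5 = (1/2)·(512*(6 - 25*pi**2)/(125*pi**3)) = 256*(6 - 25*pi**2)/(125*pi**3).

256*(6 - 25*pi**2)/(125*pi**3)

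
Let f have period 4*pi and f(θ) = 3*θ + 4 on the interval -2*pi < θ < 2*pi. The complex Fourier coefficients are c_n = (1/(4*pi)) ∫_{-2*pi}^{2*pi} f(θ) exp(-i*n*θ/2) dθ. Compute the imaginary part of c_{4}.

3/2

Since f is real-valued, Im(c_{4}) = -(1/(4*pi)) ∫_{-2*pi}^{2*pi} f(θ) sin(2*θ) dθ = -b_{4}/2.
Integrating by parts (boundary term plus one more integral), an antiderivative of (3*θ + 4) sin(2*θ) is -3*θ*cos(2*θ)/2 + 3*sin(2*θ)/4 - 2*cos(2*θ); evaluating from -2*pi to 2*pi: ∫_{-2*pi}^{2*pi} (3*θ + 4) sin(2*θ) dθ = (-3*pi - 2) - (-2 + 3*pi) = -6*pi.
Hence Im(c_{4}) = (-1/(4*pi))·(-6*pi) = 3/2.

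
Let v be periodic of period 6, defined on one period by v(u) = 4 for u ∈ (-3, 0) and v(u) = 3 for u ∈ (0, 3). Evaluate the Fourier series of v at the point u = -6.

7/2

u = -6 differs from u = 0 by -1 full period(s), and the series is 6-periodic.
At u = 0 the one-sided limits are v(0^-) = 4 and v(0^+) = 3.
By Dirichlet's theorem the series converges to their average, [(4) + (3)]/2 = 7/2.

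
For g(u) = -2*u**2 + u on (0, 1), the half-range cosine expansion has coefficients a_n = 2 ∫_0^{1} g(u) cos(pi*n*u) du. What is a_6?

-2/(9*pi**2)

a_6 = 2 ∫_0^{1} (-2*u**2 + u) cos(6*pi*u) du.
Integrating by parts twice (tabular method), an antiderivative of (-2*u**2 + u) cos(6*pi*u) is -u**2*sin(6*pi*u)/(3*pi) + u*sin(6*pi*u)/(6*pi) - u*cos(6*pi*u)/(9*pi**2) + sin(6*pi*u)/(54*pi**3) + cos(6*pi*u)/(36*pi**2); evaluating from 0 to 1: ∫_{0}^{1} (-2*u**2 + u) cos(6*pi*u) du = (-1/(12*pi**2)) - (1/(36*pi**2)) = -1/(9*pi**2).
Hence a_6 = 2·(-1/(9*pi**2)) = -2/(9*pi**2).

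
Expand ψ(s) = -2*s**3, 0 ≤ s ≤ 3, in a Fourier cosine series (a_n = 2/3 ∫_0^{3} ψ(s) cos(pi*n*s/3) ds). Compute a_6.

a_6 = 2/3 ∫_0^{3} (-2*s**3) cos(2*pi*s) ds.
Integrating by parts three times (tabular method), an antiderivative of (-2*s**3) cos(2*pi*s) is -s**3*sin(2*pi*s)/pi - 3*s**2*cos(2*pi*s)/(2*pi**2) + 3*s*sin(2*pi*s)/(2*pi**3) + 3*cos(2*pi*s)/(4*pi**4); evaluating from 0 to 3: ∫_{0}^{3} (-2*s**3) cos(2*pi*s) ds = (3*(1 - 18*pi**2)/(4*pi**4)) - (3/(4*pi**4)) = -27/(2*pi**2).
Hence a_6 = (2/3)·(-27/(2*pi**2)) = -9/pi**2.

-9/pi**2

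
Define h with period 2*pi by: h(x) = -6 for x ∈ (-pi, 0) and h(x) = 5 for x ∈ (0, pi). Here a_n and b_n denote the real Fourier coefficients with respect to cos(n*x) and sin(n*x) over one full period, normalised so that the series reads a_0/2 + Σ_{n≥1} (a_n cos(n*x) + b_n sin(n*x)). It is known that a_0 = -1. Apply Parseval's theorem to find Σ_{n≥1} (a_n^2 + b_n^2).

121/2

Parseval: a_0^2/2 + Σ_{n≥1} (a_n^2+b_n^2) = 1/pi ∫_{-pi}^{pi} h(x)^2 dx = 61.
Subtract a_0^2/2 = 1/2: Σ (a_n^2+b_n^2) = 121/2.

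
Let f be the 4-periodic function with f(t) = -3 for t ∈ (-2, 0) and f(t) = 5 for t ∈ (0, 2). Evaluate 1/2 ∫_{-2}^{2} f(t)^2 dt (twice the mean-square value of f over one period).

34

1/2 ∫_{-2}^{2} f(t)^2 dt = 1/2 · (68) = 34.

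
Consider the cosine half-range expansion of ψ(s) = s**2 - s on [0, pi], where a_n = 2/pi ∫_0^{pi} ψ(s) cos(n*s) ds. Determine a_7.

4*(1 - pi)/(49*pi)

a_7 = 2/pi ∫_0^{pi} (s**2 - s) cos(7*s) ds.
Integrating by parts twice (tabular method), an antiderivative of (s**2 - s) cos(7*s) is s**2*sin(7*s)/7 - s*sin(7*s)/7 + 2*s*cos(7*s)/49 - 2*sin(7*s)/343 - cos(7*s)/49; evaluating from 0 to pi: ∫_{0}^{pi} (s**2 - s) cos(7*s) ds = (1/49 - 2*pi/49) - (-1/49) = 2/49 - 2*pi/49.
Hence a_7 = (2/pi)·(2/49 - 2*pi/49) = 4*(1 - pi)/(49*pi).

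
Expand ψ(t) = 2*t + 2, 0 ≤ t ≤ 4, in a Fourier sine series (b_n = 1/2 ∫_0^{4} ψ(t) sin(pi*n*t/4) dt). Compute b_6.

b_6 = 1/2 ∫_0^{4} (2*t + 2) sin(3*pi*t/2) dt.
Integrating by parts (boundary term plus one more integral), an antiderivative of (2*t + 2) sin(3*pi*t/2) is -4*t*cos(3*pi*t/2)/(3*pi) + 8*sin(3*pi*t/2)/(9*pi**2) - 4*cos(3*pi*t/2)/(3*pi); evaluating from 0 to 4: ∫_{0}^{4} (2*t + 2) sin(3*pi*t/2) dt = (-20/(3*pi)) - (-4/(3*pi)) = -16/(3*pi).
Hence b_6 = (1/2)·(-16/(3*pi)) = -8/(3*pi).

-8/(3*pi)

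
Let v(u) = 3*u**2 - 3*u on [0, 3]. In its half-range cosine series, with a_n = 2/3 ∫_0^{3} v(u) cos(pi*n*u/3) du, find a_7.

-72/(49*pi**2)

a_7 = 2/3 ∫_0^{3} (3*u**2 - 3*u) cos(7*pi*u/3) du.
Integrating by parts twice (tabular method), an antiderivative of (3*u**2 - 3*u) cos(7*pi*u/3) is 9*u**2*sin(7*pi*u/3)/(7*pi) - 9*u*sin(7*pi*u/3)/(7*pi) + 54*u*cos(7*pi*u/3)/(49*pi**2) - 162*sin(7*pi*u/3)/(343*pi**3) - 27*cos(7*pi*u/3)/(49*pi**2); evaluating from 0 to 3: ∫_{0}^{3} (3*u**2 - 3*u) cos(7*pi*u/3) du = (-135/(49*pi**2)) - (-27/(49*pi**2)) = -108/(49*pi**2).
Hence a_7 = (2/3)·(-108/(49*pi**2)) = -72/(49*pi**2).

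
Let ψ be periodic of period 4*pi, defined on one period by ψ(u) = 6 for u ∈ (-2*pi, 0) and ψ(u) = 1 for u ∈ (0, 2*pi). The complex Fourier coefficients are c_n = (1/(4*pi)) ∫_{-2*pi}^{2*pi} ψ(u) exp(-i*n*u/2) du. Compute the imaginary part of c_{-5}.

-1/pi

Since ψ is real-valued, Im(c_{-5}) = -(1/(4*pi)) ∫_{-2*pi}^{2*pi} ψ(u) sin(-5*u/2) du = b_{5}/2.
Split the integral at the breakpoints.
Directly, an antiderivative of (6) sin(-5*u/2) is 12*cos(5*u/2)/5; evaluating from -2*pi to 0: ∫_{-2*pi}^{0} (6) sin(-5*u/2) du = (12/5) - (-12/5) = 24/5.
Directly, an antiderivative of (1) sin(-5*u/2) is 2*cos(5*u/2)/5; evaluating from 0 to 2*pi: ∫_{0}^{2*pi} (1) sin(-5*u/2) du = (-2/5) - (2/5) = -4/5.
So ∫_{-2*pi}^{2*pi} ψ(u) sin(-5*u/2) du = 4.
Hence Im(c_{-5}) = (-1/(4*pi))·(4) = -1/pi.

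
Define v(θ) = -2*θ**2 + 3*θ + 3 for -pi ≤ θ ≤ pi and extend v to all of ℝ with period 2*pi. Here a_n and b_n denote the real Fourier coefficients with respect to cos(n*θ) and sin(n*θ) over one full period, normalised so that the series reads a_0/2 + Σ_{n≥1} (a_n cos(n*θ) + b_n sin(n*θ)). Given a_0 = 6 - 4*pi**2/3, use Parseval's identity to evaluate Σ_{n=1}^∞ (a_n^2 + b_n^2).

Parseval: a_0^2/2 + Σ_{n≥1} (a_n^2+b_n^2) = 1/pi ∫_{-pi}^{pi} v(θ)^2 dθ = -2*pi**2 + 18 + 8*pi**4/5.
Subtract a_0^2/2 = 2*(9 - 2*pi**2)**2/9: Σ (a_n^2+b_n^2) = pi**2*(6 + 32*pi**2/45).

pi**2*(6 + 32*pi**2/45)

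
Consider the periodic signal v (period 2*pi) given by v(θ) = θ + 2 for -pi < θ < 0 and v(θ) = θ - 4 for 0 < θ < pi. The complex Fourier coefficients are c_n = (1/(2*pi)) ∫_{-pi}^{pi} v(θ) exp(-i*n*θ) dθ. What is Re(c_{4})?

0

Since v is real-valued, Re(c_{4}) = (1/(2*pi)) ∫_{-pi}^{pi} v(θ) cos(4*θ) dθ = a_{4}/2.
Split the integral at the breakpoints.
Integrating by parts (boundary term plus one more integral), an antiderivative of (θ + 2) cos(4*θ) is θ*sin(4*θ)/4 + sin(4*θ)/2 + cos(4*θ)/16; evaluating from -pi to 0: ∫_{-pi}^{0} (θ + 2) cos(4*θ) dθ = (1/16) - (1/16) = 0.
Integrating by parts (boundary term plus one more integral), an antiderivative of (θ - 4) cos(4*θ) is θ*sin(4*θ)/4 - sin(4*θ) + cos(4*θ)/16; evaluating from 0 to pi: ∫_{0}^{pi} (θ - 4) cos(4*θ) dθ = (1/16) - (1/16) = 0.
So ∫_{-pi}^{pi} v(θ) cos(4*θ) dθ = 0.
Hence Re(c_{4}) = (1/(2*pi))·(0) = 0.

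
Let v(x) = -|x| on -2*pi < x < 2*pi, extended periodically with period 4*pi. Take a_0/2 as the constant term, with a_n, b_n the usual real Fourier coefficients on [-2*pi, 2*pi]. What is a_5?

8/(25*pi)

a_5 = (1/(2*pi)) ∫_{-2*pi}^{2*pi} v(x) cos(5*x/2) dx.
v is even and cos(5*x/2) is even, so the integrand is even and a_5 = 1/pi ∫_0^{2*pi} v(x) cos(5*x/2) dx.
Integrating by parts (boundary term plus one more integral), an antiderivative of (-x) cos(5*x/2) is -2*x*sin(5*x/2)/5 - 4*cos(5*x/2)/25; evaluating from 0 to 2*pi: ∫_{0}^{2*pi} (-x) cos(5*x/2) dx = (4/25) - (-4/25) = 8/25.
Hence a_5 = (1/pi)·(8/25) = 8/(25*pi).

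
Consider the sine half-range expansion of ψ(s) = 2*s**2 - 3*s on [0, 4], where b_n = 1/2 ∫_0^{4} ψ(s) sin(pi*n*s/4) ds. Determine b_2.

b_2 = 1/2 ∫_0^{4} (2*s**2 - 3*s) sin(pi*s/2) ds.
Integrating by parts twice (tabular method), an antiderivative of (2*s**2 - 3*s) sin(pi*s/2) is -4*s**2*cos(pi*s/2)/pi + 16*s*sin(pi*s/2)/pi**2 + 6*s*cos(pi*s/2)/pi - 12*sin(pi*s/2)/pi**2 + 32*cos(pi*s/2)/pi**3; evaluating from 0 to 4: ∫_{0}^{4} (2*s**2 - 3*s) sin(pi*s/2) ds = (-40/pi + 32/pi**3) - (32/pi**3) = -40/pi.
Hence b_2 = (1/2)·(-40/pi) = -20/pi.

-20/pi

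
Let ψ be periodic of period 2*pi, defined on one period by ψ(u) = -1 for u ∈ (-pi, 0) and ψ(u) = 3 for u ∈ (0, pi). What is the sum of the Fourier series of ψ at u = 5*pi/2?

3

u = 5*pi/2 differs from u = pi/2 by 1 full period(s), and the series is 2*pi-periodic.
ψ is continuous at u = pi/2 with value 3, so the series converges to 3 there.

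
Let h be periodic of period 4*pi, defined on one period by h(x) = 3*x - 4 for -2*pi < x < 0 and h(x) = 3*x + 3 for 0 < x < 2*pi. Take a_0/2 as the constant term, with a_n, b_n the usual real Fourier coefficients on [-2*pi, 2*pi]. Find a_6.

a_6 = (1/(2*pi)) ∫_{-2*pi}^{2*pi} h(x) cos(3*x) dx.
Split the integral at the breakpoints.
Integrating by parts (boundary term plus one more integral), an antiderivative of (3*x - 4) cos(3*x) is x*sin(3*x) - 4*sin(3*x)/3 + cos(3*x)/3; evaluating from -2*pi to 0: ∫_{-2*pi}^{0} (3*x - 4) cos(3*x) dx = (1/3) - (1/3) = 0.
Integrating by parts (boundary term plus one more integral), an antiderivative of (3*x + 3) cos(3*x) is x*sin(3*x) + sin(3*x) + cos(3*x)/3; evaluating from 0 to 2*pi: ∫_{0}^{2*pi} (3*x + 3) cos(3*x) dx = (1/3) - (1/3) = 0.
Summing the pieces and multiplying by (1/(2*pi)) gives a_6 = 0.

0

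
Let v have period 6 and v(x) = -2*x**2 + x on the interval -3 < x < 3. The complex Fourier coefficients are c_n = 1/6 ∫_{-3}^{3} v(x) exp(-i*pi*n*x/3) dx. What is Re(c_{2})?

-9/pi**2

Since v is real-valued, Re(c_{2}) = 1/6 ∫_{-3}^{3} v(x) cos(2*pi*x/3) dx = a_{2}/2.
Integrating by parts twice (tabular method), an antiderivative of (-2*x**2 + x) cos(2*pi*x/3) is -3*x**2*sin(2*pi*x/3)/pi + 3*x*sin(2*pi*x/3)/(2*pi) - 9*x*cos(2*pi*x/3)/pi**2 + 27*sin(2*pi*x/3)/(2*pi**3) + 9*cos(2*pi*x/3)/(4*pi**2); evaluating from -3 to 3: ∫_{-3}^{3} (-2*x**2 + x) cos(2*pi*x/3) dx = (-99/(4*pi**2)) - (117/(4*pi**2)) = -54/pi**2.
Hence Re(c_{2}) = (1/6)·(-54/pi**2) = -9/pi**2.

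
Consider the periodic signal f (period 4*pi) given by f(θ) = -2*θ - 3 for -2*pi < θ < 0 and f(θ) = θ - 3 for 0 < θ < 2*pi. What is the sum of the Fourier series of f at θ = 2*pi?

-3 + 3*pi

At θ = 2*pi the one-sided limits are f(2*pi^-) = -3 + 2*pi and f(2*pi^+) = -3 + 4*pi.
By Dirichlet's theorem the series converges to their average, [(-3 + 2*pi) + (-3 + 4*pi)]/2 = -3 + 3*pi.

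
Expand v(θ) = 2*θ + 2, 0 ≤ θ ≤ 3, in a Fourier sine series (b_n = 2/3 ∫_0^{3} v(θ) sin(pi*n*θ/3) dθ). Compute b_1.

20/pi

b_1 = 2/3 ∫_0^{3} (2*θ + 2) sin(pi*θ/3) dθ.
Integrating by parts (boundary term plus one more integral), an antiderivative of (2*θ + 2) sin(pi*θ/3) is -6*θ*cos(pi*θ/3)/pi + 18*sin(pi*θ/3)/pi**2 - 6*cos(pi*θ/3)/pi; evaluating from 0 to 3: ∫_{0}^{3} (2*θ + 2) sin(pi*θ/3) dθ = (24/pi) - (-6/pi) = 30/pi.
Hence b_1 = (2/3)·(30/pi) = 20/pi.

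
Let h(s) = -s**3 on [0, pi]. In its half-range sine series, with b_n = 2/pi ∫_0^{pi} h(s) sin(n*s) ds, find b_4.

b_4 = 2/pi ∫_0^{pi} (-s**3) sin(4*s) ds.
Integrating by parts three times (tabular method), an antiderivative of (-s**3) sin(4*s) is s**3*cos(4*s)/4 - 3*s**2*sin(4*s)/16 - 3*s*cos(4*s)/32 + 3*sin(4*s)/128; evaluating from 0 to pi: ∫_{0}^{pi} (-s**3) sin(4*s) ds = (pi*(-3 + 8*pi**2)/32) - (0) = pi*(-3 + 8*pi**2)/32.
Hence b_4 = (2/pi)·(pi*(-3 + 8*pi**2)/32) = -3/16 + pi**2/2.

-3/16 + pi**2/2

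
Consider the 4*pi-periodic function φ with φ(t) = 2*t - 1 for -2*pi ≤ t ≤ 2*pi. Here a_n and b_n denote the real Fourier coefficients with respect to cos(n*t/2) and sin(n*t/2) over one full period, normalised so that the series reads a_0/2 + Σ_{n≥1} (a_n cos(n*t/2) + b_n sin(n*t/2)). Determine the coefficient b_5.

8/5

b_5 = (1/(2*pi)) ∫_{-2*pi}^{2*pi} φ(t) sin(5*t/2) dt.
Integrating by parts (boundary term plus one more integral), an antiderivative of (2*t - 1) sin(5*t/2) is -4*t*cos(5*t/2)/5 + 8*sin(5*t/2)/25 + 2*cos(5*t/2)/5; evaluating from -2*pi to 2*pi: ∫_{-2*pi}^{2*pi} (2*t - 1) sin(5*t/2) dt = (-2/5 + 8*pi/5) - (-8*pi/5 - 2/5) = 16*pi/5.
Hence b_5 = (1/(2*pi))·(16*pi/5) = 8/5.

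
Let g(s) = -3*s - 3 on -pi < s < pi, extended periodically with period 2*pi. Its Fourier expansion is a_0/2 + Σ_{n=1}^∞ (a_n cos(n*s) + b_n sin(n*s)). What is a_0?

a_0 = 1/pi ∫_{-pi}^{pi} g(s) ds = 1/pi · (-6*pi) = -6.

-6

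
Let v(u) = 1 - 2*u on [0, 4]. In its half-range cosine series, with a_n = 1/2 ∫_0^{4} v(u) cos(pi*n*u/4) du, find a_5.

32/(25*pi**2)

a_5 = 1/2 ∫_0^{4} (1 - 2*u) cos(5*pi*u/4) du.
Integrating by parts (boundary term plus one more integral), an antiderivative of (1 - 2*u) cos(5*pi*u/4) is -8*u*sin(5*pi*u/4)/(5*pi) + 4*sin(5*pi*u/4)/(5*pi) - 32*cos(5*pi*u/4)/(25*pi**2); evaluating from 0 to 4: ∫_{0}^{4} (1 - 2*u) cos(5*pi*u/4) du = (32/(25*pi**2)) - (-32/(25*pi**2)) = 64/(25*pi**2).
Hence a_5 = (1/2)·(64/(25*pi**2)) = 32/(25*pi**2).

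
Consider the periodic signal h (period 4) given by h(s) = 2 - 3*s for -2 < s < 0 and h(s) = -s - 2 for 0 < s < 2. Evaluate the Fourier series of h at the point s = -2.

At s = -2 the one-sided limits are h(-2^-) = -4 and h(-2^+) = 8.
By Dirichlet's theorem the series converges to their average, [(-4) + (8)]/2 = 2.

2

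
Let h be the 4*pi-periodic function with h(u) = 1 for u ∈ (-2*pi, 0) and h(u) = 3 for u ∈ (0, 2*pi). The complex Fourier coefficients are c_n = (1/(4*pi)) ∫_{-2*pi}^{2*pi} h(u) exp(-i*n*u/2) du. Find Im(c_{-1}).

Since h is real-valued, Im(c_{-1}) = -(1/(4*pi)) ∫_{-2*pi}^{2*pi} h(u) sin(-u/2) du = b_{1}/2.
Split the integral at the breakpoints.
Directly, an antiderivative of (1) sin(-u/2) is 2*cos(u/2); evaluating from -2*pi to 0: ∫_{-2*pi}^{0} (1) sin(-u/2) du = (2) - (-2) = 4.
Directly, an antiderivative of (3) sin(-u/2) is 6*cos(u/2); evaluating from 0 to 2*pi: ∫_{0}^{2*pi} (3) sin(-u/2) du = (-6) - (6) = -12.
So ∫_{-2*pi}^{2*pi} h(u) sin(-u/2) du = -8.
Hence Im(c_{-1}) = (-1/(4*pi))·(-8) = 2/pi.

2/pi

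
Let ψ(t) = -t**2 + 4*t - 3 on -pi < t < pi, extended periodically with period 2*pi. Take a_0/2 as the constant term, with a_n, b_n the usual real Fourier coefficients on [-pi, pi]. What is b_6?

b_6 = 1/pi ∫_{-pi}^{pi} ψ(t) sin(6*t) dt.
Integrating by parts twice (tabular method), an antiderivative of (-t**2 + 4*t - 3) sin(6*t) is t**2*cos(6*t)/6 - t*sin(6*t)/18 - 2*t*cos(6*t)/3 + sin(6*t)/9 + 53*cos(6*t)/108; evaluating from -pi to pi: ∫_{-pi}^{pi} (-t**2 + 4*t - 3) sin(6*t) dt = (-2*pi/3 + 53/108 + pi**2/6) - (53/108 + pi**2/6 + 2*pi/3) = -4*pi/3.
Hence b_6 = (1/pi)·(-4*pi/3) = -4/3.

-4/3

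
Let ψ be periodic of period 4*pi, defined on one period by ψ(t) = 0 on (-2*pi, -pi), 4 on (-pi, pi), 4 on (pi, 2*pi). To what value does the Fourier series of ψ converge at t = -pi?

2

At t = -pi the one-sided limits are ψ(-pi^-) = 0 and ψ(-pi^+) = 4.
By Dirichlet's theorem the series converges to their average, [(0) + (4)]/2 = 2.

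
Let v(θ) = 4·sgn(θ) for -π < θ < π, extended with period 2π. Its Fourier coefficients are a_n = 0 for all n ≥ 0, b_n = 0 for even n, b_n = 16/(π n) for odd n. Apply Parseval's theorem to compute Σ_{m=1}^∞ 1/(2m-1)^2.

Parseval: Σ b_n^2 = (1/π) ∫_{-π}^{π} v(θ)^2 dθ = 32.
Only odd n contribute, with b_n^2 = 256/(π^2 n^2), so Σ_{m≥1} 1/(2m-1)^2 = π^2·(32)/256 = pi**2/8.

pi**2/8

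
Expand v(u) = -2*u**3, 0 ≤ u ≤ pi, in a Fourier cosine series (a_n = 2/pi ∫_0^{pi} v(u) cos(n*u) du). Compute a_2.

-3*pi

a_2 = 2/pi ∫_0^{pi} (-2*u**3) cos(2*u) du.
Integrating by parts three times (tabular method), an antiderivative of (-2*u**3) cos(2*u) is -u**3*sin(2*u) - 3*u**2*cos(2*u)/2 + 3*u*sin(2*u)/2 + 3*cos(2*u)/4; evaluating from 0 to pi: ∫_{0}^{pi} (-2*u**3) cos(2*u) du = (3/4 - 3*pi**2/2) - (3/4) = -3*pi**2/2.
Hence a_2 = (2/pi)·(-3*pi**2/2) = -3*pi.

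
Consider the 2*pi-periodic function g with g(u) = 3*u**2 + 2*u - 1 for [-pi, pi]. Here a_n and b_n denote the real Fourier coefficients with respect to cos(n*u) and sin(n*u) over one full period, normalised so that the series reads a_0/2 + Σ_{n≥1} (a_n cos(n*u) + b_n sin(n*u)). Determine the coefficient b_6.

b_6 = 1/pi ∫_{-pi}^{pi} g(u) sin(6*u) du.
Integrating by parts twice (tabular method), an antiderivative of (3*u**2 + 2*u - 1) sin(6*u) is -u**2*cos(6*u)/2 + u*sin(6*u)/6 - u*cos(6*u)/3 + sin(6*u)/18 + 7*cos(6*u)/36; evaluating from -pi to pi: ∫_{-pi}^{pi} (3*u**2 + 2*u - 1) sin(6*u) du = (-pi**2/2 - pi/3 + 7/36) - (-pi**2/2 + 7/36 + pi/3) = -2*pi/3.
Hence b_6 = (1/pi)·(-2*pi/3) = -2/3.

-2/3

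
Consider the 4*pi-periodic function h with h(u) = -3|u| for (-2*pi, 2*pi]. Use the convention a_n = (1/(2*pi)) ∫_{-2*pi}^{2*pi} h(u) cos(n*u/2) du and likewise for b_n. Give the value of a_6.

0

a_6 = (1/(2*pi)) ∫_{-2*pi}^{2*pi} h(u) cos(3*u) du.
h is even and cos(3*u) is even, so the integrand is even and a_6 = 1/pi ∫_0^{2*pi} h(u) cos(3*u) du.
Integrating by parts (boundary term plus one more integral), an antiderivative of (-3*u) cos(3*u) is -u*sin(3*u) - cos(3*u)/3; evaluating from 0 to 2*pi: ∫_{0}^{2*pi} (-3*u) cos(3*u) du = (-1/3) - (-1/3) = 0.
Hence a_6 = (1/pi)·(0) = 0.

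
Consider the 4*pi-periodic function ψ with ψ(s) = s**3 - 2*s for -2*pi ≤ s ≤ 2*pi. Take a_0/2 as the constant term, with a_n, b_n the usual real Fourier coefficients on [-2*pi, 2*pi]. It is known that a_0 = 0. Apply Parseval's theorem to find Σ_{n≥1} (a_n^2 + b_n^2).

32*pi**2*(-84*pi**2 + 35 + 60*pi**4)/105

Parseval: a_0^2/2 + Σ_{n≥1} (a_n^2+b_n^2) = (1/(2*pi)) ∫_{-2*pi}^{2*pi} ψ(s)^2 ds = 32*pi**2*(-84*pi**2 + 35 + 60*pi**4)/105.
Subtract a_0^2/2 = 0: Σ (a_n^2+b_n^2) = 32*pi**2*(-84*pi**2 + 35 + 60*pi**4)/105.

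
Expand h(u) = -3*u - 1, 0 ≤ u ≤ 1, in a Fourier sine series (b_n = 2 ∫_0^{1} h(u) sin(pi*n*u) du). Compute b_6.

1/pi

b_6 = 2 ∫_0^{1} (-3*u - 1) sin(6*pi*u) du.
Integrating by parts (boundary term plus one more integral), an antiderivative of (-3*u - 1) sin(6*pi*u) is u*cos(6*pi*u)/(2*pi) - sin(6*pi*u)/(12*pi**2) + cos(6*pi*u)/(6*pi); evaluating from 0 to 1: ∫_{0}^{1} (-3*u - 1) sin(6*pi*u) du = (2/(3*pi)) - (1/(6*pi)) = 1/(2*pi).
Hence b_6 = 2·(1/(2*pi)) = 1/pi.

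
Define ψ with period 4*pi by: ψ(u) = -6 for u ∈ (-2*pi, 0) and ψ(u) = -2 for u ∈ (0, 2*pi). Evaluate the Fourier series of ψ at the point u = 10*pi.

u = 10*pi differs from u = 2*pi by 2 full period(s), and the series is 4*pi-periodic.
At u = 2*pi the one-sided limits are ψ(2*pi^-) = -2 and ψ(2*pi^+) = -6.
By Dirichlet's theorem the series converges to their average, [(-2) + (-6)]/2 = -4.

-4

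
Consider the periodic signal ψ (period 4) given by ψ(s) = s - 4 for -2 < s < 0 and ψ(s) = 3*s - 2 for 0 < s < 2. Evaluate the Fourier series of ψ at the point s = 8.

-3

s = 8 differs from s = 0 by 2 full period(s), and the series is 4-periodic.
At s = 0 the one-sided limits are ψ(0^-) = -4 and ψ(0^+) = -2.
By Dirichlet's theorem the series converges to their average, [(-4) + (-2)]/2 = -3.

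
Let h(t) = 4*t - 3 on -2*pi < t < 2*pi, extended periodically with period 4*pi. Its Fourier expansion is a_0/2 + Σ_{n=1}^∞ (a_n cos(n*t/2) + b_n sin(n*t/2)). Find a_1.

0

a_1 = (1/(2*pi)) ∫_{-2*pi}^{2*pi} h(t) cos(t/2) dt.
Integrating by parts (boundary term plus one more integral), an antiderivative of (4*t - 3) cos(t/2) is 8*t*sin(t/2) - 6*sin(t/2) + 16*cos(t/2); evaluating from -2*pi to 2*pi: ∫_{-2*pi}^{2*pi} (4*t - 3) cos(t/2) dt = (-16) - (-16) = 0.
Hence a_1 = (1/(2*pi))·(0) = 0.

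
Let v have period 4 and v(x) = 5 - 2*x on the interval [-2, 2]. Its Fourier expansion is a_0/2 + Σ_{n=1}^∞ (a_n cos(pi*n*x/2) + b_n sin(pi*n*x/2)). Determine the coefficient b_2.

4/pi

b_2 = 1/2 ∫_{-2}^{2} v(x) sin(pi*x) dx.
Integrating by parts (boundary term plus one more integral), an antiderivative of (5 - 2*x) sin(pi*x) is 2*x*cos(pi*x)/pi - 2*sin(pi*x)/pi**2 - 5*cos(pi*x)/pi; evaluating from -2 to 2: ∫_{-2}^{2} (5 - 2*x) sin(pi*x) dx = (-1/pi) - (-9/pi) = 8/pi.
Hence b_2 = (1/2)·(8/pi) = 4/pi.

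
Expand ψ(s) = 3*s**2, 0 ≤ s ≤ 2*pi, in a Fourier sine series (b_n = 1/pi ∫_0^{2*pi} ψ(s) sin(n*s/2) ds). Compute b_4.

b_4 = 1/pi ∫_0^{2*pi} (3*s**2) sin(2*s) ds.
Integrating by parts twice (tabular method), an antiderivative of (3*s**2) sin(2*s) is -3*s**2*cos(2*s)/2 + 3*s*sin(2*s)/2 + 3*cos(2*s)/4; evaluating from 0 to 2*pi: ∫_{0}^{2*pi} (3*s**2) sin(2*s) ds = (3/4 - 6*pi**2) - (3/4) = -6*pi**2.
Hence b_4 = (1/pi)·(-6*pi**2) = -6*pi.

-6*pi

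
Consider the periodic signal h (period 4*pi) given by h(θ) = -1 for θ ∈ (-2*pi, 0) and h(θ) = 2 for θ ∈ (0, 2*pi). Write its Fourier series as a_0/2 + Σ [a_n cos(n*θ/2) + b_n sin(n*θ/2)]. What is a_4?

0

a_4 = (1/(2*pi)) ∫_{-2*pi}^{2*pi} h(θ) cos(2*θ) dθ.
Split the integral at the breakpoints.
Directly, an antiderivative of (-1) cos(2*θ) is -sin(2*θ)/2; evaluating from -2*pi to 0: ∫_{-2*pi}^{0} (-1) cos(2*θ) dθ = (0) - (0) = 0.
Directly, an antiderivative of (2) cos(2*θ) is sin(2*θ); evaluating from 0 to 2*pi: ∫_{0}^{2*pi} (2) cos(2*θ) dθ = (0) - (0) = 0.
Summing the pieces and multiplying by (1/(2*pi)) gives a_4 = 0.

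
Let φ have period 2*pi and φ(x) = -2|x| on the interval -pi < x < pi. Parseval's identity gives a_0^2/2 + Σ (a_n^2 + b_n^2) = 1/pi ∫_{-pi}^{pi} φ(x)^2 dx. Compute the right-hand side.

1/pi ∫_{-pi}^{pi} φ(x)^2 dx = 1/pi · (8*pi**3/3) = 8*pi**2/3.

8*pi**2/3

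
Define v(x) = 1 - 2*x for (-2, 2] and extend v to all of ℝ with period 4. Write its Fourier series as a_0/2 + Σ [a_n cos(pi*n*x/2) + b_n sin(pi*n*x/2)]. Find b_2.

4/pi

b_2 = 1/2 ∫_{-2}^{2} v(x) sin(pi*x) dx.
Integrating by parts (boundary term plus one more integral), an antiderivative of (1 - 2*x) sin(pi*x) is 2*x*cos(pi*x)/pi - 2*sin(pi*x)/pi**2 - cos(pi*x)/pi; evaluating from -2 to 2: ∫_{-2}^{2} (1 - 2*x) sin(pi*x) dx = (3/pi) - (-5/pi) = 8/pi.
Hence b_2 = (1/2)·(8/pi) = 4/pi.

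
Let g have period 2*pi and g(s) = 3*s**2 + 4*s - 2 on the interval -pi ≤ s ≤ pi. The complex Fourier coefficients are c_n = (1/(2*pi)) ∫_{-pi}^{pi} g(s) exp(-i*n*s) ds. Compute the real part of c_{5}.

-6/25

Since g is real-valued, Re(c_{5}) = (1/(2*pi)) ∫_{-pi}^{pi} g(s) cos(5*s) ds = a_{5}/2.
Integrating by parts twice (tabular method), an antiderivative of (3*s**2 + 4*s - 2) cos(5*s) is 3*s**2*sin(5*s)/5 + 4*s*sin(5*s)/5 + 6*s*cos(5*s)/25 - 56*sin(5*s)/125 + 4*cos(5*s)/25; evaluating from -pi to pi: ∫_{-pi}^{pi} (3*s**2 + 4*s - 2) cos(5*s) ds = (-6*pi/25 - 4/25) - (-4/25 + 6*pi/25) = -12*pi/25.
Hence Re(c_{5}) = (1/(2*pi))·(-12*pi/25) = -6/25.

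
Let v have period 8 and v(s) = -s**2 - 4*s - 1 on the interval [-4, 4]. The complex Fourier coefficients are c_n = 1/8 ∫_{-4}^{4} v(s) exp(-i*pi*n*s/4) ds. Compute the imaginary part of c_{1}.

Since v is real-valued, Im(c_{1}) = -1/8 ∫_{-4}^{4} v(s) sin(pi*s/4) ds = -b_{1}/2.
Integrating by parts twice (tabular method), an antiderivative of (-s**2 - 4*s - 1) sin(pi*s/4) is 4*s**2*cos(pi*s/4)/pi - 32*s*sin(pi*s/4)/pi**2 + 16*s*cos(pi*s/4)/pi - 64*sin(pi*s/4)/pi**2 - 128*cos(pi*s/4)/pi**3 + 4*cos(pi*s/4)/pi; evaluating from -4 to 4: ∫_{-4}^{4} (-s**2 - 4*s - 1) sin(pi*s/4) ds = (-132/pi + 128/pi**3) - (-4/pi + 128/pi**3) = -128/pi.
Hence Im(c_{1}) = (-1/8)·(-128/pi) = 16/pi.

16/pi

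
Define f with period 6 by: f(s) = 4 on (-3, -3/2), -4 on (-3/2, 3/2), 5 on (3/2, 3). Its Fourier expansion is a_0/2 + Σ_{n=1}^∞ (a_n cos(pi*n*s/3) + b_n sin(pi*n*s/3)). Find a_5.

a_5 = 1/3 ∫_{-3}^{3} f(s) cos(5*pi*s/3) ds.
Split the integral at the breakpoints.
Directly, an antiderivative of (4) cos(5*pi*s/3) is 12*sin(5*pi*s/3)/(5*pi); evaluating from -3 to -3/2: ∫_{-3}^{-3/2} (4) cos(5*pi*s/3) ds = (-12/(5*pi)) - (0) = -12/(5*pi).
Directly, an antiderivative of (-4) cos(5*pi*s/3) is -12*sin(5*pi*s/3)/(5*pi); evaluating from -3/2 to 3/2: ∫_{-3/2}^{3/2} (-4) cos(5*pi*s/3) ds = (-12/(5*pi)) - (12/(5*pi)) = -24/(5*pi).
Directly, an antiderivative of (5) cos(5*pi*s/3) is 3*sin(5*pi*s/3)/pi; evaluating from 3/2 to 3: ∫_{3/2}^{3} (5) cos(5*pi*s/3) ds = (0) - (3/pi) = -3/pi.
Summing the pieces and multiplying by (1/3) gives a_5 = -17/(5*pi).

-17/(5*pi)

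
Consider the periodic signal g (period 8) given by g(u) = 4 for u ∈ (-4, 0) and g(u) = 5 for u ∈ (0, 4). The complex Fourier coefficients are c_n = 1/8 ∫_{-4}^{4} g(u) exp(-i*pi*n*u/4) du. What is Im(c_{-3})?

1/(3*pi)

Since g is real-valued, Im(c_{-3}) = -1/8 ∫_{-4}^{4} g(u) sin(-3*pi*u/4) du = b_{3}/2.
Split the integral at the breakpoints.
Directly, an antiderivative of (4) sin(-3*pi*u/4) is 16*cos(3*pi*u/4)/(3*pi); evaluating from -4 to 0: ∫_{-4}^{0} (4) sin(-3*pi*u/4) du = (16/(3*pi)) - (-16/(3*pi)) = 32/(3*pi).
Directly, an antiderivative of (5) sin(-3*pi*u/4) is 20*cos(3*pi*u/4)/(3*pi); evaluating from 0 to 4: ∫_{0}^{4} (5) sin(-3*pi*u/4) du = (-20/(3*pi)) - (20/(3*pi)) = -40/(3*pi).
So ∫_{-4}^{4} g(u) sin(-3*pi*u/4) du = -8/(3*pi).
Hence Im(c_{-3}) = (-1/8)·(-8/(3*pi)) = 1/(3*pi).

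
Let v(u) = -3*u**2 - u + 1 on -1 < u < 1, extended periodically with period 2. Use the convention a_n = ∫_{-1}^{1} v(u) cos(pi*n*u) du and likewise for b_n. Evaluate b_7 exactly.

b_7 = ∫_{-1}^{1} v(u) sin(7*pi*u) du.
Integrating by parts twice (tabular method), an antiderivative of (-3*u**2 - u + 1) sin(7*pi*u) is 3*u**2*cos(7*pi*u)/(7*pi) - 6*u*sin(7*pi*u)/(49*pi**2) + u*cos(7*pi*u)/(7*pi) - sin(7*pi*u)/(49*pi**2) - cos(7*pi*u)/(7*pi) - 6*cos(7*pi*u)/(343*pi**3); evaluating from -1 to 1: ∫_{-1}^{1} (-3*u**2 - u + 1) sin(7*pi*u) du = (3*(2 - 49*pi**2)/(343*pi**3)) - ((6 - 49*pi**2)/(343*pi**3)) = -2/(7*pi).
Hence b_7 = -2/(7*pi).

-2/(7*pi)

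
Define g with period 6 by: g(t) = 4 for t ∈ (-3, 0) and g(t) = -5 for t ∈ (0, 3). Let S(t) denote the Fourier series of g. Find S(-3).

At t = -3 the one-sided limits are g(-3^-) = -5 and g(-3^+) = 4.
By Dirichlet's theorem the series converges to their average, [(-5) + (4)]/2 = -1/2.

-1/2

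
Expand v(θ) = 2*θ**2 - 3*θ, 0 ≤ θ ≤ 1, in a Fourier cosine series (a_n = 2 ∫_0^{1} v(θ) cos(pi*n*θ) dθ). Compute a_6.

2/(9*pi**2)

a_6 = 2 ∫_0^{1} (2*θ**2 - 3*θ) cos(6*pi*θ) dθ.
Integrating by parts twice (tabular method), an antiderivative of (2*θ**2 - 3*θ) cos(6*pi*θ) is θ**2*sin(6*pi*θ)/(3*pi) - θ*sin(6*pi*θ)/(2*pi) + θ*cos(6*pi*θ)/(9*pi**2) - sin(6*pi*θ)/(54*pi**3) - cos(6*pi*θ)/(12*pi**2); evaluating from 0 to 1: ∫_{0}^{1} (2*θ**2 - 3*θ) cos(6*pi*θ) dθ = (1/(36*pi**2)) - (-1/(12*pi**2)) = 1/(9*pi**2).
Hence a_6 = 2·(1/(9*pi**2)) = 2/(9*pi**2).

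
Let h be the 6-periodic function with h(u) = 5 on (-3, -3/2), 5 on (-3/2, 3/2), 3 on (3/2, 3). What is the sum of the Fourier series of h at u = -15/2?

5

u = -15/2 differs from u = -3/2 by -1 full period(s), and the series is 6-periodic.
h is continuous at u = -3/2 with value 5, so the series converges to 5 there.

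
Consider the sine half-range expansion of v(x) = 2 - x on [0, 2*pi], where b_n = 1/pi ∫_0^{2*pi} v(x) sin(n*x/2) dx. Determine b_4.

1

b_4 = 1/pi ∫_0^{2*pi} (2 - x) sin(2*x) dx.
Integrating by parts (boundary term plus one more integral), an antiderivative of (2 - x) sin(2*x) is x*cos(2*x)/2 - sin(2*x)/4 - cos(2*x); evaluating from 0 to 2*pi: ∫_{0}^{2*pi} (2 - x) sin(2*x) dx = (-1 + pi) - (-1) = pi.
Hence b_4 = (1/pi)·(pi) = 1.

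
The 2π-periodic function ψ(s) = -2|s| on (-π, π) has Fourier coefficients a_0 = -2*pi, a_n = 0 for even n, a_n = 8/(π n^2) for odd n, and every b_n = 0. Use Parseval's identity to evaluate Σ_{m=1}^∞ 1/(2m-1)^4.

Parseval: a_0^2/2 + Σ a_n^2 = (1/π) ∫_{-π}^{π} ψ(s)^2 ds = 8*pi**2/3.
Subtract a_0^2/2 = 2*pi**2: Σ a_n^2 = 2*pi**2/3.
Only odd n contribute, with a_n^2 = 64/(π^2 n^4), so Σ_{m≥1} 1/(2m-1)^4 = π^2·(2*pi**2/3)/64 = pi**4/96.

pi**4/96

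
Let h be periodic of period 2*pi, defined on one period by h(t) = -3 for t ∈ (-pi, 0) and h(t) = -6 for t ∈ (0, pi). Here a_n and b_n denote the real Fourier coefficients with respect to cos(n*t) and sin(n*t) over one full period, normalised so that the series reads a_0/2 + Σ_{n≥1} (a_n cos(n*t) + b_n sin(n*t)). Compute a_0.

a_0 = 1/pi ∫_{-pi}^{pi} h(t) dt = 1/pi · (-9*pi) = -9.

-9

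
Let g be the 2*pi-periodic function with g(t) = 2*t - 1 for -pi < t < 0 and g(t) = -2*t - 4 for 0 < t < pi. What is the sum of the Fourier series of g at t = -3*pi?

-2*pi - 5/2

t = -3*pi differs from t = -pi by -1 full period(s), and the series is 2*pi-periodic.
At t = -pi the one-sided limits are g(-pi^-) = -2*pi - 4 and g(-pi^+) = -2*pi - 1.
By Dirichlet's theorem the series converges to their average, [(-2*pi - 4) + (-2*pi - 1)]/2 = -2*pi - 5/2.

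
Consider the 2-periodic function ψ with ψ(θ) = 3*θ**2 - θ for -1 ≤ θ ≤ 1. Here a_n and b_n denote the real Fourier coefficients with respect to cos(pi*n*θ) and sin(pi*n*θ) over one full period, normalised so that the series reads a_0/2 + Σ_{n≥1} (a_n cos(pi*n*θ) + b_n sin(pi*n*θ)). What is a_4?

3/(4*pi**2)

a_4 = ∫_{-1}^{1} ψ(θ) cos(4*pi*θ) dθ.
Integrating by parts twice (tabular method), an antiderivative of (3*θ**2 - θ) cos(4*pi*θ) is 3*θ**2*sin(4*pi*θ)/(4*pi) - θ*sin(4*pi*θ)/(4*pi) + 3*θ*cos(4*pi*θ)/(8*pi**2) - 3*sin(4*pi*θ)/(32*pi**3) - cos(4*pi*θ)/(16*pi**2); evaluating from -1 to 1: ∫_{-1}^{1} (3*θ**2 - θ) cos(4*pi*θ) dθ = (5/(16*pi**2)) - (-7/(16*pi**2)) = 3/(4*pi**2).
Hence a_4 = 3/(4*pi**2).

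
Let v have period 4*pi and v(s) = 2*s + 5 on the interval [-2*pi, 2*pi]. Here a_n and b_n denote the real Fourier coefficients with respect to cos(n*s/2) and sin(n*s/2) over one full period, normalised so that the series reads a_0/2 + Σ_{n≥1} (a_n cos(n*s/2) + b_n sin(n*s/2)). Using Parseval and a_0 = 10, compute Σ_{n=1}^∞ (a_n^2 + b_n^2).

Parseval: a_0^2/2 + Σ_{n≥1} (a_n^2+b_n^2) = (1/(2*pi)) ∫_{-2*pi}^{2*pi} v(s)^2 ds = 50 + 32*pi**2/3.
Subtract a_0^2/2 = 50: Σ (a_n^2+b_n^2) = 32*pi**2/3.

32*pi**2/3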